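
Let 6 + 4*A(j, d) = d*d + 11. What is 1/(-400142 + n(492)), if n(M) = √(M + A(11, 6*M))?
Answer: -1600568/640445764379 - 2*√8716277/640445764379 ≈ -2.5084e-6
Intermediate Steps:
A(j, d) = 5/4 + d²/4 (A(j, d) = -3/2 + (d*d + 11)/4 = -3/2 + (d² + 11)/4 = -3/2 + (11 + d²)/4 = -3/2 + (11/4 + d²/4) = 5/4 + d²/4)
n(M) = √(5/4 + M + 9*M²) (n(M) = √(M + (5/4 + (6*M)²/4)) = √(M + (5/4 + (36*M²)/4)) = √(M + (5/4 + 9*M²)) = √(5/4 + M + 9*M²))
1/(-400142 + n(492)) = 1/(-400142 + √(5 + 4*492 + 36*492²)/2) = 1/(-400142 + √(5 + 1968 + 36*242064)/2) = 1/(-400142 + √(5 + 1968 + 8714304)/2) = 1/(-400142 + √8716277/2)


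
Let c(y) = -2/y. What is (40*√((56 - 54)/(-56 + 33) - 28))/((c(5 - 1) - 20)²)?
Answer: 160*I*√14858/38663 ≈ 0.50443*I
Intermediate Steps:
(40*√((56 - 54)/(-56 + 33) - 28))/((c(5 - 1) - 20)²) = (40*√((56 - 54)/(-56 + 33) - 28))/((-2/(5 - 1) - 20)²) = (40*√(2/(-23) - 28))/((-2/4 - 20)²) = (40*√(2*(-1/23) - 28))/((-2*¼ - 20)²) = (40*√(-2/23 - 28))/((-½ - 20)²) = (40*√(-646/23))/((-41/2)²) = (40*(I*√14858/23))/(1681/4) = (40*I*√14858/23)*(4/1681) = 160*I*√14858/38663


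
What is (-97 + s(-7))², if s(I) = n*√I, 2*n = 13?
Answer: 36453/4 - 1261*I*√7 ≈ 9113.3 - 3336.3*I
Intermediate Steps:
n = 13/2 (n = (½)*13 = 13/2 ≈ 6.5000)
s(I) = 13*√I/2
(-97 + s(-7))² = (-97 + 13*√(-7)/2)² = (-97 + 13*(I*√7)/2)² = (-97 + 13*I*√7/2)²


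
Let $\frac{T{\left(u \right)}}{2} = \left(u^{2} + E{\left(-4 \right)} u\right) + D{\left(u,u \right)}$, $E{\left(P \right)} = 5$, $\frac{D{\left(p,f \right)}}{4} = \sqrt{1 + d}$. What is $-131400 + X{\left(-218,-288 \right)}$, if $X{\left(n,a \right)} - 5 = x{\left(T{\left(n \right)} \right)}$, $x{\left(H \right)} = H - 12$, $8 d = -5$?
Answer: $-38539 + 2 \sqrt{6} \approx -38534.0$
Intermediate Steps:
$d = - \frac{5}{8}$ ($d = \frac{1}{8} \left(-5\right) = - \frac{5}{8} \approx -0.625$)
$D{\left(p,f \right)} = \sqrt{6}$ ($D{\left(p,f \right)} = 4 \sqrt{1 - \frac{5}{8}} = 4 \sqrt{\frac{3}{8}} = 4 \frac{\sqrt{6}}{4} = \sqrt{6}$)
$T{\left(u \right)} = 2 \sqrt{6} + 2 u^{2} + 10 u$ ($T{\left(u \right)} = 2 \left(\left(u^{2} + 5 u\right) + \sqrt{6}\right) = 2 \left(\sqrt{6} + u^{2} + 5 u\right) = 2 \sqrt{6} + 2 u^{2} + 10 u$)
$x{\left(H \right)} = -12 + H$ ($x{\left(H \right)} = H - 12 = -12 + H$)
$X{\left(n,a \right)} = -7 + 2 \sqrt{6} + 2 n^{2} + 10 n$ ($X{\left(n,a \right)} = 5 - \left(12 - 10 n - 2 \sqrt{6} - 2 n^{2}\right) = 5 + \left(-12 + 2 \sqrt{6} + 2 n^{2} + 10 n\right) = -7 + 2 \sqrt{6} + 2 n^{2} + 10 n$)
$-131400 + X{\left(-218,-288 \right)} = -131400 + \left(-7 + 2 \sqrt{6} + 2 \left(-218\right)^{2} + 10 \left(-218\right)\right) = -131400 + \left(-7 + 2 \sqrt{6} + 2 \cdot 47524 - 2180\right) = -131400 + \left(-7 + 2 \sqrt{6} + 95048 - 2180\right) = -131400 + \left(92861 + 2 \sqrt{6}\right) = -38539 + 2 \sqrt{6}$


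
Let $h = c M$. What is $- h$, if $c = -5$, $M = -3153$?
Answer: $-15765$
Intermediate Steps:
$h = 15765$ ($h = \left(-5\right) \left(-3153\right) = 15765$)
$- h = \left(-1\right) 15765 = -15765$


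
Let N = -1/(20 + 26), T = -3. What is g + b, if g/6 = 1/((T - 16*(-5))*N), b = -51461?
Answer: -3962773/77 ≈ -51465.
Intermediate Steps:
N = -1/46 ≈ -0.021739
g = -276/77 (g = 6/(((-3 - 16*(-5))*(-1/46))) = 6/(((-3 + 80)*(-1/46))) = 6/((77*(-1/46))) = 6/(-77/46) = 6*(-46/77) = -276/77 ≈ -3.5844)
g + b = -276/77 - 51461 = -3962773/77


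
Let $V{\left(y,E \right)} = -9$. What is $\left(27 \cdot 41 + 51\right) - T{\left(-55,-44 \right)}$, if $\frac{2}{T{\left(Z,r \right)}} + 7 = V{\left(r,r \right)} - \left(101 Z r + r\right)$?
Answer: $\frac{141502969}{122196} \approx 1158.0$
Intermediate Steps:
$T{\left(Z,r \right)} = \frac{2}{-16 - r - 101 Z r}$ ($T{\left(Z,r \right)} = \frac{2}{-7 - \left(9 + r + 101 Z r\right)} = \frac{2}{-16 - r - 101 Z r}$)
$\left(27 \cdot 41 + 51\right) - T{\left(-55,-44 \right)} = \left(27 \cdot 41 + 51\right) - - \frac{2}{16 - 44 + 101 \left(-55\right) \left(-44\right)} = \left(1107 + 51\right) - - \frac{2}{16 - 44 + 244420} = 1158 - - \frac{2}{244392} = 1158 - \left(-2\right) \frac{1}{244392} = 1158 - - \frac{1}{122196} = 1158 + \frac{1}{122196} = \frac{141502969}{122196}$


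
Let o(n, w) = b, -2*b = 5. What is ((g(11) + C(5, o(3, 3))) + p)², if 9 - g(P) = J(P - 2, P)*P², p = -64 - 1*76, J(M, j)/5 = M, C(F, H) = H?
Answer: 124478649/4 ≈ 3.1120e+7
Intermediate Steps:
b = -5/2 (b = -½*5 = -5/2 ≈ -2.5000)
o(n, w) = -5/2
J(M, j) = 5*M
p = -140 (p = -64 - 76 = -140)
g(P) = 9 - P²*(-10 + 5*P) (g(P) = 9 - 5*(P - 2)*P² = 9 - 5*(-2 + P)*P² = 9 - (-10 + 5*P)*P² = 9 - P²*(-10 + 5*P))
((g(11) + C(5, o(3, 3))) + p)² = (((9 + 5*11²*(2 - 1*11)) - 5/2) - 140)² = (((9 + 5*121*(2 - 11)) - 5/2) - 140)² = (((9 + 5*121*(-9)) - 5/2) - 140)² = (((9 - 5445) - 5/2) - 140)² = ((-5436 - 5/2) - 140)² = (-10877/2 - 140)² = (-11157/2)² = 124478649/4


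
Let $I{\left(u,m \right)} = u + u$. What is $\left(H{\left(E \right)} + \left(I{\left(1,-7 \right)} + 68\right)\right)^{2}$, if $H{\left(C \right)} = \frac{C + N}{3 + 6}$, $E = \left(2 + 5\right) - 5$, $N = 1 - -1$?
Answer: $\frac{401956}{81} \approx 4962.4$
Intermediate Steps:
$I{\left(u,m \right)} = 2 u$
$N = 2$ ($N = 1 + 1 = 2$)
$E = 2$ ($E = 7 - 5 = 2$)
$H{\left(C \right)} = \frac{2}{9} + \frac{C}{9}$ ($H{\left(C \right)} = \frac{C + 2}{3 + 6} = \frac{2 + C}{9} = \left(2 + C\right) \frac{1}{9} = \frac{2}{9} + \frac{C}{9}$)
$\left(H{\left(E \right)} + \left(I{\left(1,-7 \right)} + 68\right)\right)^{2} = \left(\left(\frac{2}{9} + \frac{1}{9} \cdot 2\right) + \left(2 \cdot 1 + 68\right)\right)^{2} = \left(\left(\frac{2}{9} + \frac{2}{9}\right) + \left(2 + 68\right)\right)^{2} = \left(\frac{4}{9} + 70\right)^{2} = \left(\frac{634}{9}\right)^{2} = \frac{401956}{81}$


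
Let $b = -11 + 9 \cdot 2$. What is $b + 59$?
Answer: $66$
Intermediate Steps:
$b = 7$ ($b = -11 + 18 = 7$)
$b + 59 = 7 + 59 = 66$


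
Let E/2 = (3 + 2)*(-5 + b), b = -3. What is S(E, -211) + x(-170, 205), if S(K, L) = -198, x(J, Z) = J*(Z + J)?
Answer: -6148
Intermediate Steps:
E = -80 (E = 2*((3 + 2)*(-5 - 3)) = 2*(5*(-8)) = 2*(-40) = -80)
x(J, Z) = J*(J + Z)
S(E, -211) + x(-170, 205) = -198 - 170*(-170 + 205) = -198 - 170*35 = -198 - 5950 = -6148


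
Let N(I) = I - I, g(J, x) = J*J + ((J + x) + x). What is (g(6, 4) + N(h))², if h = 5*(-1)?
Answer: 2500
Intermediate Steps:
g(J, x) = J + J² + 2*x (g(J, x) = J² + (J + 2*x) = J + J² + 2*x)
h = -5
N(I) = 0
(g(6, 4) + N(h))² = ((6 + 6² + 2*4) + 0)² = ((6 + 36 + 8) + 0)² = (50 + 0)² = 50² = 2500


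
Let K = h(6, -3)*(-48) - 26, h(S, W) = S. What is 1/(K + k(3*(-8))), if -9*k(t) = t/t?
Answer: -9/2827 ≈ -0.0031836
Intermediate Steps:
k(t) = -1/9 (k(t) = -t/(9*t) = -1/9*1 = -1/9)
K = -314 (K = 6*(-48) - 26 = -288 - 26 = -314)
1/(K + k(3*(-8))) = 1/(-314 - 1/9) = 1/(-2827/9) = -9/2827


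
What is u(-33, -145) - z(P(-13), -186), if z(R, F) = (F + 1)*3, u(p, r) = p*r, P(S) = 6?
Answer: 5340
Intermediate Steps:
z(R, F) = 3 + 3*F (z(R, F) = (1 + F)*3 = 3 + 3*F)
u(-33, -145) - z(P(-13), -186) = -33*(-145) - (3 + 3*(-186)) = 4785 - (3 - 558) = 4785 - 1*(-555) = 4785 + 555 = 5340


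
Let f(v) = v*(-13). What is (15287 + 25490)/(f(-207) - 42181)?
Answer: -3707/3590 ≈ -1.0326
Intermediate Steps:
f(v) = -13*v
(15287 + 25490)/(f(-207) - 42181) = (15287 + 25490)/(-13*(-207) - 42181) = 40777/(2691 - 42181) = 40777/(-39490) = 40777*(-1/39490) = -3707/3590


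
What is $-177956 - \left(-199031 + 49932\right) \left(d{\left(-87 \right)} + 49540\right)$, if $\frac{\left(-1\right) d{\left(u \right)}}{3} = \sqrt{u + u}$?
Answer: $7386186504 - 447297 i \sqrt{174} \approx 7.3862 \cdot 10^{9} - 5.9003 \cdot 10^{6} i$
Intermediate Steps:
$d{\left(u \right)} = - 3 \sqrt{2} \sqrt{u}$ ($d{\left(u \right)} = - 3 \sqrt{u + u} = - 3 \sqrt{2 u} = - 3 \sqrt{2} \sqrt{u}$)
$-177956 - \left(-199031 + 49932\right) \left(d{\left(-87 \right)} + 49540\right) = -177956 - \left(-199031 + 49932\right) \left(- 3 \sqrt{2} \sqrt{-87} + 49540\right) = -177956 - - 149099 \left(- 3 \sqrt{2} i \sqrt{87} + 49540\right) = -177956 - - 149099 \left(- 3 i \sqrt{174} + 49540\right) = -177956 - - 149099 \left(49540 - 3 i \sqrt{174}\right) = -177956 - \left(-7386364460 + 447297 i \sqrt{174}\right) = -177956 + \left(7386364460 - 447297 i \sqrt{174}\right) = 7386186504 - 447297 i \sqrt{174}$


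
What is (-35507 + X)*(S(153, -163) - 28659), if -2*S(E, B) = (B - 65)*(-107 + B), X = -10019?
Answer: 2706019914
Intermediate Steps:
S(E, B) = -(-107 + B)*(-65 + B)/2 (S(E, B) = -(B - 65)*(-107 + B)/2 = -(-65 + B)*(-107 + B)/2 = -(-107 + B)*(-65 + B)/2)
(-35507 + X)*(S(153, -163) - 28659) = (-35507 - 10019)*((-6955/2 + 86*(-163) - 1/2*(-163)**2) - 28659) = -45526*((-6955/2 - 14018 - 1/2*26569) - 28659) = -45526*((-6955/2 - 14018 - 26569/2) - 28659) = -45526*(-30780 - 28659) = -45526*(-59439) = 2706019914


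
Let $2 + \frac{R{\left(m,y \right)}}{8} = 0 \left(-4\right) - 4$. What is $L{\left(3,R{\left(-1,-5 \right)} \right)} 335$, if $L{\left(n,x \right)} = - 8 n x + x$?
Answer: $369840$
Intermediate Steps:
$R{\left(m,y \right)} = -48$ ($R{\left(m,y \right)} = -16 + 8 \left(0 \left(-4\right) - 4\right) = -16 + 8 \left(0 - 4\right) = -16 + 8 \left(-4\right) = -16 - 32 = -48$)
$L{\left(n,x \right)} = x - 8 n x$ ($L{\left(n,x \right)} = - 8 n x + x = x - 8 n x$)
$L{\left(3,R{\left(-1,-5 \right)} \right)} 335 = - 48 \left(1 - 24\right) 335 = \left(-48\right) \left(-23\right) 335 = 1104 \cdot 335 = 369840$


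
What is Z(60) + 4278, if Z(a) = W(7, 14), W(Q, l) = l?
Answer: 4292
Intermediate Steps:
Z(a) = 14
Z(60) + 4278 = 14 + 4278 = 4292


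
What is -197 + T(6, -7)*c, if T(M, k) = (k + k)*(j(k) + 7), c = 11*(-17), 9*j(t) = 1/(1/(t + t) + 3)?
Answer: 6726253/369 ≈ 18228.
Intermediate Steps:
j(t) = 1/(9*(3 + 1/(2*t))) (j(t) = 1/(9*(1/(t + t) + 3)) = 1/(9*(1/(2*t) + 3)) = 1/(9*(3 + 1/(2*t))))
c = -187
T(M, k) = 2*k*(7 + 2*k/(9*(1 + 6*k))) (T(M, k) = (k + k)*(2*k/(9*(1 + 6*k)) + 7) = (2*k)*(7 + 2*k/(9*(1 + 6*k))) = 2*k*(7 + 2*k/(9*(1 + 6*k))))
-197 + T(6, -7)*c = -197 + ((2/9)*(-7)*(63 + 380*(-7))/(1 + 6*(-7)))*(-187) = -197 + ((2/9)*(-7)*(63 - 2660)/(1 - 42))*(-187) = -197 + ((2/9)*(-7)*(-2597)/(-41))*(-187) = -197 + ((2/9)*(-7)*(-1/41)*(-2597))*(-187) = -197 - 36358/369*(-187) = -197 + 6798946/369 = 6726253/369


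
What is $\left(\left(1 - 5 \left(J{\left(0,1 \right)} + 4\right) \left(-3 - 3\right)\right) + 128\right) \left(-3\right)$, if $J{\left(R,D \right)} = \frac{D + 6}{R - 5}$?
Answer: $-621$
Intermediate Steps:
$J{\left(R,D \right)} = \frac{6 + D}{-5 + R}$
$\left(\left(1 - 5 \left(J{\left(0,1 \right)} + 4\right) \left(-3 - 3\right)\right) + 128\right) \left(-3\right) = \left(\left(1 - 5 \left(\frac{6 + 1}{-5 + 0} + 4\right) \left(-3 - 3\right)\right) + 128\right) \left(-3\right) = \left(\left(1 - 5 \left(\frac{1}{-5} \cdot 7 + 4\right) \left(-6\right)\right) + 128\right) \left(-3\right) = \left(\left(1 - 5 \left(\left(- \frac{1}{5}\right) 7 + 4\right) \left(-6\right)\right) + 128\right) \left(-3\right) = \left(\left(1 - 5 \left(- \frac{7}{5} + 4\right) \left(-6\right)\right) + 128\right) \left(-3\right) = \left(\left(1 - 5 \cdot \frac{13}{5} \left(-6\right)\right) + 128\right) \left(-3\right) = \left(\left(1 - -78\right) + 128\right) \left(-3\right) = \left(\left(1 + 78\right) + 128\right) \left(-3\right) = \left(79 + 128\right) \left(-3\right) = 207 \left(-3\right) = -621$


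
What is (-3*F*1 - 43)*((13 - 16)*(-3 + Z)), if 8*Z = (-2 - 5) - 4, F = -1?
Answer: -525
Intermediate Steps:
Z = -11/8 (Z = ((-2 - 5) - 4)/8 = (-7 - 4)/8 = (⅛)*(-11) = -11/8 ≈ -1.3750)
(-3*F*1 - 43)*((13 - 16)*(-3 + Z)) = (-3*(-1)*1 - 43)*((13 - 16)*(-3 - 11/8)) = (3*1 - 43)*(-3*(-35/8)) = (3 - 43)*(105/8) = -40*105/8 = -525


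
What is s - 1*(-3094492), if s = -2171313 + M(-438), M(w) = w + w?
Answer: 922303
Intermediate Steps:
M(w) = 2*w
s = -2172189 (s = -2171313 + 2*(-438) = -2171313 - 876 = -2172189)
s - 1*(-3094492) = -2172189 - 1*(-3094492) = -2172189 + 3094492 = 922303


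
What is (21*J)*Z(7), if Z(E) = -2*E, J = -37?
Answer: 10878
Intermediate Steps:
(21*J)*Z(7) = (21*(-37))*(-2*7) = -777*(-14) = 10878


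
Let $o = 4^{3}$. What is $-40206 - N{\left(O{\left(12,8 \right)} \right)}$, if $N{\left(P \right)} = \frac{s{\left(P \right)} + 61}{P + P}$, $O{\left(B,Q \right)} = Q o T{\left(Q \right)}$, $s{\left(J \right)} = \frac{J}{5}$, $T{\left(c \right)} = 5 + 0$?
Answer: $- \frac{205855293}{5120} \approx -40206.0$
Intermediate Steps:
$o = 64$
$T{\left(c \right)} = 5$
$s{\left(J \right)} = \frac{J}{5}$ ($s{\left(J \right)} = J \frac{1}{5} = \frac{J}{5}$)
$O{\left(B,Q \right)} = 320 Q$ ($O{\left(B,Q \right)} = Q 64 \cdot 5 = 64 Q 5 = 320 Q$)
$N{\left(P \right)} = \frac{61 + \frac{P}{5}}{2 P}$ ($N{\left(P \right)} = \frac{\frac{P}{5} + 61}{P + P} = \frac{61 + \frac{P}{5}}{2 P}$)
$-40206 - N{\left(O{\left(12,8 \right)} \right)} = -40206 - \frac{305 + 320 \cdot 8}{10 \cdot 320 \cdot 8} = -40206 - \frac{305 + 2560}{10 \cdot 2560} = -40206 - \frac{1}{10} \cdot \frac{1}{2560} \cdot 2865 = -40206 - \frac{573}{5120} = - \frac{205855293}{5120}$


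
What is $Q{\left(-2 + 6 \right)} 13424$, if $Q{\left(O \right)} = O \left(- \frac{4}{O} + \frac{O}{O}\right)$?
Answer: $0$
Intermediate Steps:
$Q{\left(O \right)} = O \left(1 - \frac{4}{O}\right)$ ($Q{\left(O \right)} = O \left(- \frac{4}{O} + 1\right) = O \left(1 - \frac{4}{O}\right)$)
$Q{\left(-2 + 6 \right)} 13424 = \left(-4 + \left(-2 + 6\right)\right) 13424 = \left(-4 + 4\right) 13424 = 0 \cdot 13424 = 0$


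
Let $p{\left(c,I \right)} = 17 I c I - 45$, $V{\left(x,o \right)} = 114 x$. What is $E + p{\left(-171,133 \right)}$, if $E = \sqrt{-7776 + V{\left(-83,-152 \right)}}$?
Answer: $-51421968 + 13 i \sqrt{102} \approx -5.1422 \cdot 10^{7} + 131.29 i$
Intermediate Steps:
$p{\left(c,I \right)} = -45 + 17 c I^{2}$ ($p{\left(c,I \right)} = 17 I c I - 45 = 17 c I^{2} - 45 = -45 + 17 c I^{2}$)
$E = 13 i \sqrt{102}$ ($E = \sqrt{-7776 + 114 \left(-83\right)} = \sqrt{-7776 - 9462} = \sqrt{-17238} = 13 i \sqrt{102} \approx 131.29 i$)
$E + p{\left(-171,133 \right)} = 13 i \sqrt{102} + \left(-45 + 17 \left(-171\right) 133^{2}\right) = 13 i \sqrt{102} + \left(-45 + 17 \left(-171\right) 17689\right) = 13 i \sqrt{102} - 51421968 = -51421968 + 13 i \sqrt{102}$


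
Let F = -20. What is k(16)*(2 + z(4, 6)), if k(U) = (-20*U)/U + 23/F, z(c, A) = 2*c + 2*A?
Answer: -4653/10 ≈ -465.30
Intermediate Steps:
z(c, A) = 2*A + 2*c
k(U) = -423/20 (k(U) = (-20*U)/U + 23/(-20) = -20 + 23*(-1/20) = -20 - 23/20 = -423/20)
k(16)*(2 + z(4, 6)) = -423*(2 + (2*6 + 2*4))/20 = -423*(2 + (12 + 8))/20 = -423*(2 + 20)/20 = -423/20*22 = -4653/10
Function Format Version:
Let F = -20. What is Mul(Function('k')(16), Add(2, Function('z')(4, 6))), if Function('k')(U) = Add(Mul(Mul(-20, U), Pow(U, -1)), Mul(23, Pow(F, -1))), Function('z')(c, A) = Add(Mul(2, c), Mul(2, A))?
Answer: Rational(-4653, 10) ≈ -465.30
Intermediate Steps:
Function('z')(c, A) = Add(Mul(2, A), Mul(2, c))
Function('k')(U) = Rational(-423, 20) (Function('k')(U) = Add(Mul(Mul(-20, U), Pow(U, -1)), Mul(23, Pow(-20, -1))) = Add(-20, Mul(23, Rational(-1, 20))) = Add(-20, Rational(-23, 20)) = Rational(-423, 20))
Mul(Function('k')(16), Add(2, Function('z')(4, 6))) = Mul(Rational(-423, 20), Add(2, Add(Mul(2, 6), Mul(2, 4)))) = Mul(Rational(-423, 20), Add(2, Add(12, 8))) = Mul(Rational(-423, 20), Add(2, 20)) = Mul(Rational(-423, 20), 22) = Rational(-4653, 10)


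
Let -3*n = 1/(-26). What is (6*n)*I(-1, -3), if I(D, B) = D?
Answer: -1/13 ≈ -0.076923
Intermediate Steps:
n = 1/78 (n = -1/(3*(-26)) = -(-1)/(3*26) = -⅓*(-1/26) = 1/78 ≈ 0.012821)
(6*n)*I(-1, -3) = (6*(1/78))*(-1) = (1/13)*(-1) = -1/13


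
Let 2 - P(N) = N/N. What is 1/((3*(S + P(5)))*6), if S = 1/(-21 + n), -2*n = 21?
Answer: 7/122 ≈ 0.057377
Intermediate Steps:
n = -21/2 (n = -½*21 = -21/2 ≈ -10.500)
S = -2/63 (S = 1/(-21 - 21/2) = 1/(-63/2) = -2/63 ≈ -0.031746)
P(N) = 1 (P(N) = 2 - N/N = 2 - 1*1 = 2 - 1 = 1)
1/((3*(S + P(5)))*6) = 1/((3*(-2/63 + 1))*6) = 1/((3*(61/63))*6) = 1/((61/21)*6) = 1/(122/7) = 7/122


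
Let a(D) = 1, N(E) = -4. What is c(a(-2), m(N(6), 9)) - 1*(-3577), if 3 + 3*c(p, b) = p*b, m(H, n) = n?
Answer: 3579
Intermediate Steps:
c(p, b) = -1 + b*p/3 (c(p, b) = -1 + (p*b)/3 = -1 + (b*p)/3 = -1 + b*p/3)
c(a(-2), m(N(6), 9)) - 1*(-3577) = (-1 + (⅓)*9*1) - 1*(-3577) = (-1 + 3) + 3577 = 2 + 3577 = 3579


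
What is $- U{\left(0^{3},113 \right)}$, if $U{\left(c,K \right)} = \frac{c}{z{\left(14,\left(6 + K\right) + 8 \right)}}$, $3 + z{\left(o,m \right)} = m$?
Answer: $0$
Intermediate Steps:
$z{\left(o,m \right)} = -3 + m$
$U{\left(c,K \right)} = \frac{c}{11 + K}$ ($U{\left(c,K \right)} = \frac{c}{-3 + \left(\left(6 + K\right) + 8\right)} = \frac{c}{-3 + \left(14 + K\right)} = \frac{c}{11 + K}$)
$- U{\left(0^{3},113 \right)} = - \frac{0^{3}}{11 + 113} = - \frac{0}{124} = \left(-1\right) 0 = 0$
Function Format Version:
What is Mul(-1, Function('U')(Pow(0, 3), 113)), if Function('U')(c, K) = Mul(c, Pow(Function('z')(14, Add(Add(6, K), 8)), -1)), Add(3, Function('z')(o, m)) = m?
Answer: 0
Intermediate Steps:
Function('z')(o, m) = Add(-3, m)
Function('U')(c, K) = Mul(c, Pow(Add(11, K), -1)) (Function('U')(c, K) = Mul(c, Pow(Add(-3, Add(Add(6, K), 8)), -1)) = Mul(c, Pow(Add(-3, Add(14, K)), -1)) = Mul(c, Pow(Add(11, K), -1)))
Mul(-1, Function('U')(Pow(0, 3), 113)) = Mul(-1, Mul(Pow(0, 3), Pow(Add(11, 113), -1))) = Mul(-1, Mul(0, Pow(124, -1))) = Mul(-1, Mul(0, Rational(1, 124))) = Mul(-1, 0) = 0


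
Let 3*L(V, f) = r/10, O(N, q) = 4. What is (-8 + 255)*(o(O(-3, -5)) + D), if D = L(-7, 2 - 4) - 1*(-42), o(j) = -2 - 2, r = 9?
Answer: 94601/10 ≈ 9460.1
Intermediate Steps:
o(j) = -4
L(V, f) = 3/10 (L(V, f) = (9/10)/3 = (9*(⅒))/3 = (⅓)*(9/10) = 3/10)
D = 423/10 (D = 3/10 - 1*(-42) = 3/10 + 42 = 423/10 ≈ 42.300)
(-8 + 255)*(o(O(-3, -5)) + D) = (-8 + 255)*(-4 + 423/10) = 247*(383/10) = 94601/10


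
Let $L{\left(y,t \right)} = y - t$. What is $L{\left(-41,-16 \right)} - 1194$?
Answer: $-1219$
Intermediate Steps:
$L{\left(-41,-16 \right)} - 1194 = \left(-41 - -16\right) - 1194 = \left(-41 + 16\right) - 1194 = -25 - 1194 = -1219$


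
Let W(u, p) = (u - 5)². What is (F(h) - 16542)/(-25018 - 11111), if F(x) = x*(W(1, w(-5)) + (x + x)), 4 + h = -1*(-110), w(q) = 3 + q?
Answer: -2542/12043 ≈ -0.21108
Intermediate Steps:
W(u, p) = (-5 + u)²
h = 106 (h = -4 - 1*(-110) = -4 + 110 = 106)
F(x) = x*(16 + 2*x) (F(x) = x*((-5 + 1)² + (x + x)) = x*((-4)² + 2*x) = x*(16 + 2*x))
(F(h) - 16542)/(-25018 - 11111) = (2*106*(8 + 106) - 16542)/(-25018 - 11111) = (2*106*114 - 16542)/(-36129) = (24168 - 16542)*(-1/36129) = 7626*(-1/36129) = -2542/12043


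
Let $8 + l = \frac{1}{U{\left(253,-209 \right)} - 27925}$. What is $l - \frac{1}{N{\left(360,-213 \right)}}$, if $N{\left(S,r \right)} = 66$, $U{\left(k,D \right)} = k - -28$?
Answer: $- \frac{7311871}{912252} \approx -8.0152$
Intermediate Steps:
$U{\left(k,D \right)} = 28 + k$ ($U{\left(k,D \right)} = k + 28 = 28 + k$)
$l = - \frac{221153}{27644}$ ($l = -8 + \frac{1}{\left(28 + 253\right) - 27925} = -8 + \frac{1}{281 - 27925} = -8 + \frac{1}{-27644} = -8 - \frac{1}{27644} = - \frac{221153}{27644} \approx -8.0$)
$l - \frac{1}{N{\left(360,-213 \right)}} = - \frac{221153}{27644} - \frac{1}{66} = - \frac{7311871}{912252}$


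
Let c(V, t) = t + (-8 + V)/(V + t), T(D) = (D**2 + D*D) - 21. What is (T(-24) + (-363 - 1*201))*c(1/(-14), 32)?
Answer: 2682099/149 ≈ 18001.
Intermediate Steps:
T(D) = -21 + 2*D**2 (T(D) = (D**2 + D**2) - 21 = 2*D**2 - 21 = -21 + 2*D**2)
c(V, t) = t + (-8 + V)/(V + t)
(T(-24) + (-363 - 1*201))*c(1/(-14), 32) = ((-21 + 2*(-24)**2) + (-363 - 1*201))*((-8 + 1/(-14) + 32**2 + 32/(-14))/(1/(-14) + 32)) = ((-21 + 2*576) + (-363 - 201))*((-8 - 1/14 + 1024 - 1/14*32)/(-1/14 + 32)) = ((-21 + 1152) - 564)*((-8 - 1/14 + 1024 - 16/7)/(447/14)) = (1131 - 564)*((14/447)*(14191/14)) = 567*(14191/447) = 2682099/149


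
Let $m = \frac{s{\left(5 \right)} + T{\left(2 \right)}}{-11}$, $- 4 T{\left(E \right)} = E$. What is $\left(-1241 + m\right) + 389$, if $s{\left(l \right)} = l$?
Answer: $- \frac{18753}{22} \approx -852.41$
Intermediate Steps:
$T{\left(E \right)} = - \frac{E}{4}$
$m = - \frac{9}{22}$ ($m = \frac{5 - \frac{1}{2}}{-11} = - \frac{5 - \frac{1}{2}}{11} = \left(- \frac{1}{11}\right) \frac{9}{2} = - \frac{9}{22} \approx -0.40909$)
$\left(-1241 + m\right) + 389 = \left(-1241 - \frac{9}{22}\right) + 389 = - \frac{27311}{22} + 389 = - \frac{18753}{22}$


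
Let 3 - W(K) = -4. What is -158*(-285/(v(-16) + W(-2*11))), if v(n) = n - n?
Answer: 45030/7 ≈ 6432.9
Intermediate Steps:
W(K) = 7 (W(K) = 3 - 1*(-4) = 3 + 4 = 7)
v(n) = 0
-158*(-285/(v(-16) + W(-2*11))) = -158*(-285/(0 + 7)) = -158/(7*(-1/285)) = -158/(-7/285) = -158*(-285/7) = 45030/7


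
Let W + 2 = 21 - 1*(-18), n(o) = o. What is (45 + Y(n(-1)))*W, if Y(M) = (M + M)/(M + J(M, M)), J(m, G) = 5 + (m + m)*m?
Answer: 4958/3 ≈ 1652.7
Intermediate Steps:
J(m, G) = 5 + 2*m² (J(m, G) = 5 + (2*m)*m = 5 + 2*m²)
Y(M) = 2*M/(5 + M + 2*M²) (Y(M) = (M + M)/(M + (5 + 2*M²)) = (2*M)/(5 + M + 2*M²) = 2*M/(5 + M + 2*M²))
W = 37 (W = -2 + (21 - 1*(-18)) = -2 + (21 + 18) = -2 + 39 = 37)
(45 + Y(n(-1)))*W = (45 + 2*(-1)/(5 - 1 + 2*(-1)²))*37 = (45 + 2*(-1)/(5 - 1 + 2*1))*37 = (45 + 2*(-1)/(5 - 1 + 2))*37 = (45 + 2*(-1)/6)*37 = (45 + 2*(-1)*(⅙))*37 = (45 - ⅓)*37 = (134/3)*37 = 4958/3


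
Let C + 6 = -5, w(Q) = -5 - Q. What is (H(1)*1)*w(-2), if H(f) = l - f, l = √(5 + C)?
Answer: 3 - 3*I*√6 ≈ 3.0 - 7.3485*I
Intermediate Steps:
C = -11 (C = -6 - 5 = -11)
l = I*√6 (l = √(5 - 11) = √(-6) = I*√6 ≈ 2.4495*I)
H(f) = -f + I*√6 (H(f) = I*√6 - f = -f + I*√6)
(H(1)*1)*w(-2) = ((-1*1 + I*√6)*1)*(-5 - 1*(-2)) = ((-1 + I*√6)*1)*(-5 + 2) = (-1 + I*√6)*(-3) = 3 - 3*I*√6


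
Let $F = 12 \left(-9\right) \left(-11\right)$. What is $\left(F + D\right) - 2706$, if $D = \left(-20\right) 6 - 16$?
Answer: $-1654$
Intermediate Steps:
$D = -136$ ($D = -120 - 16 = -136$)
$F = 1188$ ($F = \left(-108\right) \left(-11\right) = 1188$)
$\left(F + D\right) - 2706 = \left(1188 - 136\right) - 2706 = 1052 - 2706 = -1654$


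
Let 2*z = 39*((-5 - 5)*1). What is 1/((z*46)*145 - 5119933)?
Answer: -1/6420583 ≈ -1.5575e-7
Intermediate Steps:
z = -195 (z = (39*((-5 - 5)*1))/2 = (39*(-10*1))/2 = (39*(-10))/2 = (1/2)*(-390) = -195)
1/((z*46)*145 - 5119933) = 1/(-195*46*145 - 5119933) = 1/(-8970*145 - 5119933) = 1/(-1300650 - 5119933) = 1/(-6420583) = -1/6420583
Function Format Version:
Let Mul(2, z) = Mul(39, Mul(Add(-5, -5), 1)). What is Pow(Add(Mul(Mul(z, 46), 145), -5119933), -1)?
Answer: Rational(-1, 6420583) ≈ -1.5575e-7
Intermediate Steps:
z = -195 (z = Mul(Rational(1, 2), Mul(39, Mul(Add(-5, -5), 1))) = Mul(Rational(1, 2), Mul(39, Mul(-10, 1))) = Mul(Rational(1, 2), Mul(39, -10)) = Mul(Rational(1, 2), -390) = -195)
Pow(Add(Mul(Mul(z, 46), 145), -5119933), -1) = Pow(Add(Mul(Mul(-195, 46), 145), -5119933), -1) = Pow(Add(Mul(-8970, 145), -5119933), -1) = Pow(Add(-1300650, -5119933), -1) = Pow(-6420583, -1) = Rational(-1, 6420583)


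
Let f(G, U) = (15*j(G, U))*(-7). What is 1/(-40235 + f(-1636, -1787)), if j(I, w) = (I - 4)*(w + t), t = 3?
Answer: -1/307245035 ≈ -3.2547e-9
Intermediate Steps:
j(I, w) = (-4 + I)*(3 + w) (j(I, w) = (I - 4)*(w + 3) = (-4 + I)*(3 + w))
f(G, U) = 1260 - 315*G + 420*U - 105*G*U (f(G, U) = (15*(-12 - 4*U + 3*G + G*U))*(-7) = (-180 - 60*U + 45*G + 15*G*U)*(-7) = 1260 - 315*G + 420*U - 105*G*U)
1/(-40235 + f(-1636, -1787)) = 1/(-40235 + (1260 - 315*(-1636) + 420*(-1787) - 105*(-1636)*(-1787))) = 1/(-40235 + (1260 + 515340 - 750540 - 306970860)) = 1/(-40235 - 307204800) = 1/(-307245035) = -1/307245035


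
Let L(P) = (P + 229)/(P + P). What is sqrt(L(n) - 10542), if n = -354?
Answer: I*sqrt(1321059147)/354 ≈ 102.67*I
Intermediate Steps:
L(P) = (229 + P)/(2*P) (L(P) = (229 + P)/((2*P)) = (229 + P)*(1/(2*P)) = (229 + P)/(2*P))
sqrt(L(n) - 10542) = sqrt((1/2)*(229 - 354)/(-354) - 10542) = sqrt((1/2)*(-1/354)*(-125) - 10542) = sqrt(125/708 - 10542) = sqrt(-7463611/708) = I*sqrt(1321059147)/354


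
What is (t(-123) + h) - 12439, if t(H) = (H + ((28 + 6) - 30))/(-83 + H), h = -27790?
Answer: -8287055/206 ≈ -40228.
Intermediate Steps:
t(H) = (4 + H)/(-83 + H) (t(H) = (H + (34 - 30))/(-83 + H) = (H + 4)/(-83 + H) = (4 + H)/(-83 + H))
(t(-123) + h) - 12439 = ((4 - 123)/(-83 - 123) - 27790) - 12439 = (-119/(-206) - 27790) - 12439 = (-1/206*(-119) - 27790) - 12439 = (119/206 - 27790) - 12439 = -5724621/206 - 12439 = -8287055/206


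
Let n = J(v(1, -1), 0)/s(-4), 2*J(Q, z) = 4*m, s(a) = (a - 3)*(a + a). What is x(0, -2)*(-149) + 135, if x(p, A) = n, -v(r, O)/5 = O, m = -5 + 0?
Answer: 4525/28 ≈ 161.61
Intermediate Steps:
m = -5
s(a) = 2*a*(-3 + a) (s(a) = (-3 + a)*(2*a) = 2*a*(-3 + a))
v(r, O) = -5*O
J(Q, z) = -10 (J(Q, z) = (4*(-5))/2 = (1/2)*(-20) = -10)
n = -5/28 (n = -10*(-1/(8*(-3 - 4))) = -10/(2*(-4)*(-7)) = -10/56 = -10*1/56 = -5/28 ≈ -0.17857)
x(p, A) = -5/28
x(0, -2)*(-149) + 135 = -5/28*(-149) + 135 = 745/28 + 135 = 4525/28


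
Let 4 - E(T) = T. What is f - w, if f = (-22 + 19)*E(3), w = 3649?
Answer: -3652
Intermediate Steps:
E(T) = 4 - T
f = -3 (f = (-22 + 19)*(4 - 1*3) = -3*(4 - 3) = -3*1 = -3)
f - w = -3 - 1*3649 = -3 - 3649 = -3652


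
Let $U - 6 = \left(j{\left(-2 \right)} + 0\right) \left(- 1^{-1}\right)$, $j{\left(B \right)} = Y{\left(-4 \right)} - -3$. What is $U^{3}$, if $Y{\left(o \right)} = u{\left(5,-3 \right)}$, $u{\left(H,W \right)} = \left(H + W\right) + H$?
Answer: $-64$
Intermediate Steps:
$u{\left(H,W \right)} = W + 2 H$
$Y{\left(o \right)} = 7$ ($Y{\left(o \right)} = -3 + 2 \cdot 5 = -3 + 10 = 7$)
$j{\left(B \right)} = 10$ ($j{\left(B \right)} = 7 - -3 = 7 + 3 = 10$)
$U = -4$ ($U = 6 + \left(10 + 0\right) \left(- 1^{-1}\right) = 6 + 10 \left(\left(-1\right) 1\right) = 6 + 10 \left(-1\right) = 6 - 10 = -4$)
$U^{3} = \left(-4\right)^{3} = -64$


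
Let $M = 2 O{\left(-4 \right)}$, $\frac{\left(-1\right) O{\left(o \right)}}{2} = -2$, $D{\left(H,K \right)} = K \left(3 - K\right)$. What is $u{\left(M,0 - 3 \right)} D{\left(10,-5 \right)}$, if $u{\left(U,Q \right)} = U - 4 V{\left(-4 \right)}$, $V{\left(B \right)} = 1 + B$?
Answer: $-800$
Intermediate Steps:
$O{\left(o \right)} = 4$ ($O{\left(o \right)} = \left(-2\right) \left(-2\right) = 4$)
$M = 8$ ($M = 2 \cdot 4 = 8$)
$u{\left(U,Q \right)} = 12 + U$ ($u{\left(U,Q \right)} = U - 4 \left(1 - 4\right) = U - -12 = U + 12 = 12 + U$)
$u{\left(M,0 - 3 \right)} D{\left(10,-5 \right)} = \left(12 + 8\right) \left(- 5 \left(3 - -5\right)\right) = 20 \left(- 5 \left(3 + 5\right)\right) = 20 \left(\left(-5\right) 8\right) = 20 \left(-40\right) = -800$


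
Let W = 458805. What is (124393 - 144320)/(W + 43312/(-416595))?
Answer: -8301488565/191135825663 ≈ -0.043432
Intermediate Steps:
(124393 - 144320)/(W + 43312/(-416595)) = (124393 - 144320)/(458805 + 43312/(-416595)) = -19927/(458805 + 43312*(-1/416595)) = -19927/(458805 - 43312/416595) = -19927/191135825663/416595 = -19927*416595/191135825663 = -8301488565/191135825663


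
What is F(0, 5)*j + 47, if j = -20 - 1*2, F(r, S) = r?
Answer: 47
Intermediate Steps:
j = -22 (j = -20 - 2 = -22)
F(0, 5)*j + 47 = 0*(-22) + 47 = 0 + 47 = 47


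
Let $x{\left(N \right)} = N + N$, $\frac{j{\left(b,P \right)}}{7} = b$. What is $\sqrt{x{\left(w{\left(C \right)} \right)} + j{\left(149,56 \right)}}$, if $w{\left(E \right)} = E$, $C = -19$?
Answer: $\sqrt{1005} \approx 31.702$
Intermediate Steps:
$j{\left(b,P \right)} = 7 b$
$x{\left(N \right)} = 2 N$
$\sqrt{x{\left(w{\left(C \right)} \right)} + j{\left(149,56 \right)}} = \sqrt{2 \left(-19\right) + 7 \cdot 149} = \sqrt{-38 + 1043} = \sqrt{1005}$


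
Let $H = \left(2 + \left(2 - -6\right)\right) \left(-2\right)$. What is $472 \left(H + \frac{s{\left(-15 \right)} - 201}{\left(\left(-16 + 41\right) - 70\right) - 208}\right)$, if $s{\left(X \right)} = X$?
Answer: $- \frac{2286368}{253} \approx -9037.0$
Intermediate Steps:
$H = -20$ ($H = \left(2 + \left(2 + 6\right)\right) \left(-2\right) = \left(2 + 8\right) \left(-2\right) = 10 \left(-2\right) = -20$)
$472 \left(H + \frac{s{\left(-15 \right)} - 201}{\left(\left(-16 + 41\right) - 70\right) - 208}\right) = 472 \left(-20 + \frac{-15 - 201}{\left(\left(-16 + 41\right) - 70\right) - 208}\right) = 472 \left(-20 - \frac{216}{\left(25 - 70\right) - 208}\right) = 472 \left(-20 - \frac{216}{-45 - 208}\right) = 472 \left(-20 - \frac{216}{-253}\right) = 472 \left(-20 - - \frac{216}{253}\right) = 472 \left(-20 + \frac{216}{253}\right) = 472 \left(- \frac{4844}{253}\right) = - \frac{2286368}{253}$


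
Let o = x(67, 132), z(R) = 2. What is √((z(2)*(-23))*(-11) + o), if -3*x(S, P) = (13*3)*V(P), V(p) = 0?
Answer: √506 ≈ 22.494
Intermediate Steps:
x(S, P) = 0 (x(S, P) = -13*3*0/3 = -13*0 = -⅓*0 = 0)
o = 0
√((z(2)*(-23))*(-11) + o) = √((2*(-23))*(-11) + 0) = √(-46*(-11) + 0) = √(506 + 0) = √506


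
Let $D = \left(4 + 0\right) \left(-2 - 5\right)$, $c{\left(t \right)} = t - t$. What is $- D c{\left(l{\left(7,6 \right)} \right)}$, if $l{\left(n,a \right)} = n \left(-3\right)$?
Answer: $0$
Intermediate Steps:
$l{\left(n,a \right)} = - 3 n$
$c{\left(t \right)} = 0$
$D = -28$ ($D = 4 \left(-7\right) = -28$)
$- D c{\left(l{\left(7,6 \right)} \right)} = - \left(-28\right) 0 = \left(-1\right) 0 = 0$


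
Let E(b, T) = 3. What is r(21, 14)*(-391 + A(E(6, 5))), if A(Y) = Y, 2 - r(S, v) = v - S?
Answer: -3492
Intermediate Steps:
r(S, v) = 2 + S - v (r(S, v) = 2 - (v - S) = 2 + (S - v) = 2 + S - v)
r(21, 14)*(-391 + A(E(6, 5))) = (2 + 21 - 1*14)*(-391 + 3) = (2 + 21 - 14)*(-388) = 9*(-388) = -3492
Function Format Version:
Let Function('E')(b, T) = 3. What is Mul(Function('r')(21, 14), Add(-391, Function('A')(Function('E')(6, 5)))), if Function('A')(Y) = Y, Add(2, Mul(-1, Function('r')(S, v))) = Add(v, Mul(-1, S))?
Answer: -3492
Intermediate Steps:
Function('r')(S, v) = Add(2, S, Mul(-1, v)) (Function('r')(S, v) = Add(2, Mul(-1, Add(v, Mul(-1, S)))) = Add(2, Add(S, Mul(-1, v))) = Add(2, S, Mul(-1, v)))
Mul(Function('r')(21, 14), Add(-391, Function('A')(Function('E')(6, 5)))) = Mul(Add(2, 21, Mul(-1, 14)), Add(-391, 3)) = Mul(Add(2, 21, -14), -388) = Mul(9, -388) = -3492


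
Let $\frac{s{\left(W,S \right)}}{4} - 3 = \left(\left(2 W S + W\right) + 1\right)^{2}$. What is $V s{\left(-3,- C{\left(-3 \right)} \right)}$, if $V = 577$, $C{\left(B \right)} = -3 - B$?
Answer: $16156$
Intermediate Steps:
$s{\left(W,S \right)} = 12 + 4 \left(1 + W + 2 S W\right)^{2}$ ($s{\left(W,S \right)} = 12 + 4 \left(\left(2 W S + W\right) + 1\right)^{2} = 12 + 4 \left(\left(2 S W + W\right) + 1\right)^{2} = 12 + 4 \left(\left(W + 2 S W\right) + 1\right)^{2} = 12 + 4 \left(1 + W + 2 S W\right)^{2}$)
$V s{\left(-3,- C{\left(-3 \right)} \right)} = 577 \left(12 + 4 \left(1 - 3 + 2 \left(- (-3 - -3)\right) \left(-3\right)\right)^{2}\right) = 577 \left(12 + 4 \left(1 - 3 + 2 \left(- (-3 + 3)\right) \left(-3\right)\right)^{2}\right) = 577 \left(12 + 4 \left(1 - 3 + 2 \left(\left(-1\right) 0\right) \left(-3\right)\right)^{2}\right) = 577 \left(12 + 4 \left(1 - 3 + 2 \cdot 0 \left(-3\right)\right)^{2}\right) = 577 \left(12 + 4 \left(1 - 3 + 0\right)^{2}\right) = 577 \left(12 + 4 \left(-2\right)^{2}\right) = 577 \left(12 + 4 \cdot 4\right) = 577 \left(12 + 16\right) = 577 \cdot 28 = 16156$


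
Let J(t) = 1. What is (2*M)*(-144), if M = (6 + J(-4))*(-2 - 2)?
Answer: 8064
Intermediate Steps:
M = -28 (M = (6 + 1)*(-2 - 2) = 7*(-4) = -28)
(2*M)*(-144) = (2*(-28))*(-144) = -56*(-144) = 8064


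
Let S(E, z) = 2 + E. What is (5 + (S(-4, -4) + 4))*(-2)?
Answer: -14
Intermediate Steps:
(5 + (S(-4, -4) + 4))*(-2) = (5 + ((2 - 4) + 4))*(-2) = (5 + (-2 + 4))*(-2) = (5 + 2)*(-2) = 7*(-2) = -14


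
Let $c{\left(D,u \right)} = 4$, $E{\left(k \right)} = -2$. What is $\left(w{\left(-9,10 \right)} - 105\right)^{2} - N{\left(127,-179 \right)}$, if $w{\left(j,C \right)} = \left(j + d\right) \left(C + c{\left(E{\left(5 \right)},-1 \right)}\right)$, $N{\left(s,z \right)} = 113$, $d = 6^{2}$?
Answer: $74416$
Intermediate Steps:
$d = 36$
$w{\left(j,C \right)} = \left(4 + C\right) \left(36 + j\right)$ ($w{\left(j,C \right)} = \left(j + 36\right) \left(C + 4\right) = \left(36 + j\right) \left(4 + C\right) = \left(4 + C\right) \left(36 + j\right)$)
$\left(w{\left(-9,10 \right)} - 105\right)^{2} - N{\left(127,-179 \right)} = \left(\left(144 + 4 \left(-9\right) + 36 \cdot 10 + 10 \left(-9\right)\right) - 105\right)^{2} - 113 = \left(\left(144 - 36 + 360 - 90\right) - 105\right)^{2} - 113 = \left(378 - 105\right)^{2} - 113 = 273^{2} - 113 = 74529 - 113 = 74416$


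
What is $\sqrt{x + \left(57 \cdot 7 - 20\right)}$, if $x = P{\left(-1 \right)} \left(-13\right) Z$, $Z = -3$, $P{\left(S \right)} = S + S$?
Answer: $\sqrt{301} \approx 17.349$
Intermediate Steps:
$P{\left(S \right)} = 2 S$
$x = -78$ ($x = 2 \left(-1\right) \left(-13\right) \left(-3\right) = \left(-2\right) \left(-13\right) \left(-3\right) = 26 \left(-3\right) = -78$)
$\sqrt{x + \left(57 \cdot 7 - 20\right)} = \sqrt{-78 + \left(57 \cdot 7 - 20\right)} = \sqrt{-78 + \left(399 - 20\right)} = \sqrt{-78 + 379} = \sqrt{301}$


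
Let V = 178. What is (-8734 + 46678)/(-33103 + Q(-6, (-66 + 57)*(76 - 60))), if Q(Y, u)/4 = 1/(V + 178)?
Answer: -1688508/1473083 ≈ -1.1462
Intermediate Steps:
Q(Y, u) = 1/89 (Q(Y, u) = 4/(178 + 178) = 4/356 = 4*(1/356) = 1/89)
(-8734 + 46678)/(-33103 + Q(-6, (-66 + 57)*(76 - 60))) = (-8734 + 46678)/(-33103 + 1/89) = 37944/(-2946166/89) = 37944*(-89/2946166) = -1688508/1473083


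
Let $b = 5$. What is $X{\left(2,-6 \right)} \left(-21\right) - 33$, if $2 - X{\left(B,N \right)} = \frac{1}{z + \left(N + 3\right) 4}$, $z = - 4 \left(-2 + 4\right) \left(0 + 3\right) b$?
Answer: $- \frac{3307}{44} \approx -75.159$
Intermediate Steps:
$z = -120$ ($z = - 4 \left(-2 + 4\right) \left(0 + 3\right) 5 = - 4 \cdot 2 \cdot 3 \cdot 5 = \left(-4\right) 6 \cdot 5 = \left(-24\right) 5 = -120$)
$X{\left(B,N \right)} = 2 - \frac{1}{-108 + 4 N}$ ($X{\left(B,N \right)} = 2 - \frac{1}{-120 + \left(N + 3\right) 4} = 2 - \frac{1}{-120 + \left(3 + N\right) 4} = 2 - \frac{1}{-120 + \left(12 + 4 N\right)} = 2 - \frac{1}{-108 + 4 N}$)
$X{\left(2,-6 \right)} \left(-21\right) - 33 = \frac{-217 + 8 \left(-6\right)}{4 \left(-27 - 6\right)} \left(-21\right) - 33 = \frac{-217 - 48}{4 \left(-33\right)} \left(-21\right) - 33 = \frac{1}{4} \left(- \frac{1}{33}\right) \left(-265\right) \left(-21\right) - 33 = \frac{265}{132} \left(-21\right) - 33 = - \frac{1855}{44} - 33 = - \frac{3307}{44}$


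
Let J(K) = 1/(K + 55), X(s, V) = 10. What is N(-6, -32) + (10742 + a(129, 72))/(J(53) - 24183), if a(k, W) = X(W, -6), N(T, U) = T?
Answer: -2404542/373109 ≈ -6.4446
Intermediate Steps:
a(k, W) = 10
J(K) = 1/(55 + K)
N(-6, -32) + (10742 + a(129, 72))/(J(53) - 24183) = -6 + (10742 + 10)/(1/(55 + 53) - 24183) = -6 + 10752/(1/108 - 24183) = -6 + 10752/(-2611763/108) = -6 + 10752*(-108/2611763) = -6 - 165888/373109 = -2404542/373109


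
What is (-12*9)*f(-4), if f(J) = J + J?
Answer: 864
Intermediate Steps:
f(J) = 2*J
(-12*9)*f(-4) = (-12*9)*(2*(-4)) = -108*(-8) = 864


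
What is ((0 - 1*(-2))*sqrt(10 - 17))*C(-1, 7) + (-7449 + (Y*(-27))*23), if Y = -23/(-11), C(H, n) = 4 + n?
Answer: -96222/11 + 22*I*sqrt(7) ≈ -8747.5 + 58.207*I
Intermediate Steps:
Y = 23/11 (Y = -23*(-1/11) = 23/11 ≈ 2.0909)
((0 - 1*(-2))*sqrt(10 - 17))*C(-1, 7) + (-7449 + (Y*(-27))*23) = ((0 - 1*(-2))*sqrt(10 - 17))*(4 + 7) + (-7449 + ((23/11)*(-27))*23) = ((0 + 2)*sqrt(-7))*11 + (-7449 - 621/11*23) = (2*(I*sqrt(7)))*11 + (-7449 - 14283/11) = (2*I*sqrt(7))*11 - 96222/11 = 22*I*sqrt(7) - 96222/11 = -96222/11 + 22*I*sqrt(7)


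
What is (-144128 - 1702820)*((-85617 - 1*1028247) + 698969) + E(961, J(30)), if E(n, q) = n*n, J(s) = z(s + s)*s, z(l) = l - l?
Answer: 766290413981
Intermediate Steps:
z(l) = 0
J(s) = 0 (J(s) = 0*s = 0)
E(n, q) = n²
(-144128 - 1702820)*((-85617 - 1*1028247) + 698969) + E(961, J(30)) = (-144128 - 1702820)*((-85617 - 1*1028247) + 698969) + 961² = -1846948*((-85617 - 1028247) + 698969) + 923521 = -1846948*(-1113864 + 698969) + 923521 = -1846948*(-414895) + 923521 = 766289490460 + 923521 = 766290413981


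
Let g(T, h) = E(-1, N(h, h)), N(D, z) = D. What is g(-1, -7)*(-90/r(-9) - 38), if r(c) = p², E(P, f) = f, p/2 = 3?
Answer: 567/2 ≈ 283.50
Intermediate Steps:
p = 6 (p = 2*3 = 6)
g(T, h) = h
r(c) = 36 (r(c) = 6² = 36)
g(-1, -7)*(-90/r(-9) - 38) = -7*(-90/36 - 38) = -7*(-90*1/36 - 38) = -7*(-5/2 - 38) = -7*(-81/2) = 567/2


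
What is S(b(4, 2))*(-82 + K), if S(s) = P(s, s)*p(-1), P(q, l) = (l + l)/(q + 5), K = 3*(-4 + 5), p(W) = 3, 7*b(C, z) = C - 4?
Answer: 0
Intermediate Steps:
b(C, z) = -4/7 + C/7 (b(C, z) = (C - 4)/7 = (-4 + C)/7 = -4/7 + C/7)
K = 3 (K = 3*1 = 3)
P(q, l) = 2*l/(5 + q) (P(q, l) = (2*l)/(5 + q) = 2*l/(5 + q))
S(s) = 6*s/(5 + s) (S(s) = (2*s/(5 + s))*3 = 6*s/(5 + s))
S(b(4, 2))*(-82 + K) = (6*(-4/7 + (⅐)*4)/(5 + (-4/7 + (⅐)*4)))*(-82 + 3) = (6*(-4/7 + 4/7)/(5 + (-4/7 + 4/7)))*(-79) = (6*0/(5 + 0))*(-79) = (6*0/5)*(-79) = (6*0*(⅕))*(-79) = 0*(-79) = 0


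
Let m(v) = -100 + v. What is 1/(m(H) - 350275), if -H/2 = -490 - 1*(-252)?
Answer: -1/349899 ≈ -2.8580e-6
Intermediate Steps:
H = 476 (H = -2*(-490 - 1*(-252)) = -2*(-490 + 252) = -2*(-238) = 476)
1/(m(H) - 350275) = 1/((-100 + 476) - 350275) = 1/(376 - 350275) = 1/(-349899) = -1/349899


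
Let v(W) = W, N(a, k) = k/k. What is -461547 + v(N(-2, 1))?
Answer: -461546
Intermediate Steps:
N(a, k) = 1
-461547 + v(N(-2, 1)) = -461547 + 1 = -461546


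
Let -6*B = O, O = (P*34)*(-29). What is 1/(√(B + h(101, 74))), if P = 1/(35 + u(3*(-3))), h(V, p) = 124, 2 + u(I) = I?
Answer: 6*√18842/9421 ≈ 0.087421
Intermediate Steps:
u(I) = -2 + I
P = 1/24 (P = 1/(35 + (-2 + 3*(-3))) = 1/(35 + (-2 - 9)) = 1/(35 - 11) = 1/24 ≈ 0.041667)
O = -493/12 (O = ((1/24)*34)*(-29) = (17/12)*(-29) = -493/12 ≈ -41.083)
B = 493/72 (B = -⅙*(-493/12) = 493/72 ≈ 6.8472)
1/(√(B + h(101, 74))) = 1/(√(493/72 + 124)) = 1/(√(9421/72)) = 1/(√18842/12) = 6*√18842/9421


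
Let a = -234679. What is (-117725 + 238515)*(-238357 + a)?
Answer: -57138018440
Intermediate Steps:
(-117725 + 238515)*(-238357 + a) = (-117725 + 238515)*(-238357 - 234679) = 120790*(-473036) = -57138018440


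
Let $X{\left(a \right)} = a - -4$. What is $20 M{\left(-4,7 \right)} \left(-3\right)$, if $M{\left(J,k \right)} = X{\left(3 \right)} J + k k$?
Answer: $-1260$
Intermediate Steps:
$X{\left(a \right)} = 4 + a$ ($X{\left(a \right)} = a + 4 = 4 + a$)
$M{\left(J,k \right)} = k^{2} + 7 J$ ($M{\left(J,k \right)} = \left(4 + 3\right) J + k k = 7 J + k^{2} = k^{2} + 7 J$)
$20 M{\left(-4,7 \right)} \left(-3\right) = 20 \left(7^{2} + 7 \left(-4\right)\right) \left(-3\right) = 20 \left(49 - 28\right) \left(-3\right) = 20 \cdot 21 \left(-3\right) = 420 \left(-3\right) = -1260$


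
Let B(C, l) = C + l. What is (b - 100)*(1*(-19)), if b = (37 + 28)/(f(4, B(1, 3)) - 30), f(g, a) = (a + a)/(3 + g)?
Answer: 392445/202 ≈ 1942.8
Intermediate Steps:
f(g, a) = 2*a/(3 + g) (f(g, a) = (2*a)/(3 + g) = 2*a/(3 + g))
b = -455/202 (b = (37 + 28)/(2*(1 + 3)/(3 + 4) - 30) = 65/(2*4/7 - 30) = 65/(2*4*(1/7) - 30) = 65/(8/7 - 30) = 65/(-202/7) = 65*(-7/202) = -455/202 ≈ -2.2525)
(b - 100)*(1*(-19)) = (-455/202 - 100)*(1*(-19)) = -20655/202*(-19) = 392445/202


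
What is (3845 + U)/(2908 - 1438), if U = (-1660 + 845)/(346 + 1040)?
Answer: 1065671/407484 ≈ 2.6152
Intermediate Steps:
U = -815/1386 ≈ -0.58802
(3845 + U)/(2908 - 1438) = (3845 - 815/1386)/(2908 - 1438) = (5328355/1386)/1470 = (5328355/1386)*(1/1470) = 1065671/407484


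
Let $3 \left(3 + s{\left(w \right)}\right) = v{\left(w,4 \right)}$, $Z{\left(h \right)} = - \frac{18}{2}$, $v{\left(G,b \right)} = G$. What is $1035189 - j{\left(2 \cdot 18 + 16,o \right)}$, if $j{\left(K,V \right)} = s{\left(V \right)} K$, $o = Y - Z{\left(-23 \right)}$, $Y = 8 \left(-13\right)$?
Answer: $\frac{3110975}{3} \approx 1.037 \cdot 10^{6}$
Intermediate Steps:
$Y = -104$
$Z{\left(h \right)} = -9$ ($Z{\left(h \right)} = \left(-18\right) \frac{1}{2} = -9$)
$o = -95$ ($o = -104 - -9 = -104 + 9 = -95$)
$s{\left(w \right)} = -3 + \frac{w}{3}$
$j{\left(K,V \right)} = K \left(-3 + \frac{V}{3}\right)$ ($j{\left(K,V \right)} = \left(-3 + \frac{V}{3}\right) K = K \left(-3 + \frac{V}{3}\right)$)
$1035189 - j{\left(2 \cdot 18 + 16,o \right)} = 1035189 - \frac{\left(2 \cdot 18 + 16\right) \left(-9 - 95\right)}{3} = 1035189 - \frac{1}{3} \left(36 + 16\right) \left(-104\right) = 1035189 - \frac{1}{3} \cdot 52 \left(-104\right) = 1035189 - - \frac{5408}{3} = 1035189 + \frac{5408}{3} = \frac{3110975}{3}$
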